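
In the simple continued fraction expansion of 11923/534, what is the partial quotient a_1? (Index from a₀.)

3

11923 = 22·534 + 175   →  a_0 = 22
534 = 3·175 + 9   →  a_1 = 3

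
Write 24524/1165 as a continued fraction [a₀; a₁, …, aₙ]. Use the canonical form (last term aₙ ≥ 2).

[21; 19, 1, 2, 1, 14]

24524 = 21*1165 + 59
1165 = 19*59 + 44
59 = 1*44 + 15
44 = 2*15 + 14
15 = 1*14 + 1
14 = 14*1 + 0  (stop)
So 24524/1165 = [21; 19, 1, 2, 1, 14].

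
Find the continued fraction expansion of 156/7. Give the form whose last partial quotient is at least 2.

[22; 3, 2]

156 = 22×7 + 2
7 = 3×2 + 1
2 = 2×1 + 0  (stop)
So 156/7 = [22; 3, 2].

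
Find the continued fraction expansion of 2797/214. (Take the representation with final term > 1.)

[13; 14, 3, 1, 3]

2797 = 13*214 + 15
214 = 14*15 + 4
15 = 3*4 + 3
4 = 1*3 + 1
3 = 3*1 + 0  (stop)
So 2797/214 = [13; 14, 3, 1, 3].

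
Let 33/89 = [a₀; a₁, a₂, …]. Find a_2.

33 = 0·89 + 33   →  a_0 = 0
89 = 2·33 + 23   →  a_1 = 2
33 = 1·23 + 10   →  a_2 = 1

1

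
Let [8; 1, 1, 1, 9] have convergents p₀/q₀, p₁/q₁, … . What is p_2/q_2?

Using pₖ = aₖpₖ₋₁ + pₖ₋₂, qₖ = aₖqₖ₋₁ + qₖ₋₂ (with p₋₁=1, p₋₂=0, q₋₁=0, q₋₂=1):
  k=0: a=8, p=8, q=1
  k=1: a=1, p=9, q=1
  k=2: a=1, p=17, q=2

17/2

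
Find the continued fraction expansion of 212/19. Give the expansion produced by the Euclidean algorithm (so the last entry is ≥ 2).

[11; 6, 3]

212 = 11·19 + 3
19 = 6·3 + 1
3 = 3·1 + 0  (stop)
So 212/19 = [11; 6, 3].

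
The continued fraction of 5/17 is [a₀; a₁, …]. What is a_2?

5 = 0·17 + 5   →  a_0 = 0
17 = 3·5 + 2   →  a_1 = 3
5 = 2·2 + 1   →  a_2 = 2

2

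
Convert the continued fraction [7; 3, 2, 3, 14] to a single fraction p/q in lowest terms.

2501/343

Using pₖ = aₖpₖ₋₁ + pₖ₋₂ and qₖ = aₖqₖ₋₁ + qₖ₋₂:
  k=0: a=7, p=7, q=1
  k=1: a=3, p=22, q=3
  k=2: a=2, p=51, q=7
  k=3: a=3, p=175, q=24
  k=4: a=14, p=2501, q=343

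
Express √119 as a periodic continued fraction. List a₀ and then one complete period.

a₀ = ⌊√119⌋ = 10.
With m₀=0, d₀=1 and mₖ₊₁ = dₖaₖ − mₖ, dₖ₊₁ = (n − mₖ₊₁²)/dₖ, aₖ₊₁ = ⌊(a₀+mₖ₊₁)/dₖ₊₁⌋:
  k=1: m=10, d=19, a=1
  k=2: m=9, d=2, a=9
  k=3: m=9, d=19, a=1
  k=4: m=10, d=1, a=20
d=1 and a=2a₀=20 at k=4, so the next step gives (m, d) = (10, 19) again — its k=1 value — and the period has length 4.

[10; 1, 9, 1, 20]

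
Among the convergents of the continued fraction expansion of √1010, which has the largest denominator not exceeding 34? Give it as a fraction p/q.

√1010 = [31; 1, 3, 1, 1, 3, 1, 62, …] (period length 7).
Convergents:
  p_0/q_0 = 31/1
  p_1/q_1 = 32/1
  p_2/q_2 = 127/4
  p_3/q_3 = 159/5
  p_4/q_4 = 286/9
  p_5/q_5 = 1017/32
  p_6/q_6 = 1303/41
q_5 = 32 ≤ 34 < 41 = q_6, so the answer is 1017/32.

1017/32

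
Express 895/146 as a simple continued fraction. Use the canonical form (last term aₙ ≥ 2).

[6; 7, 1, 2, 6]

895 = 6·146 + 19
146 = 7·19 + 13
19 = 1·13 + 6
13 = 2·6 + 1
6 = 6·1 + 0  (stop)
So 895/146 = [6; 7, 1, 2, 6].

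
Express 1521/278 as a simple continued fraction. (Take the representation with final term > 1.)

1521 = 5·278 + 131
278 = 2·131 + 16
131 = 8·16 + 3
16 = 5·3 + 1
3 = 3·1 + 0  (stop)
So 1521/278 = [5; 2, 8, 5, 3].

[5; 2, 8, 5, 3]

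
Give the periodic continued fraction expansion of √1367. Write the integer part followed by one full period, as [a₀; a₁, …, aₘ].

[36; 1, 35, 1, 72]

a₀ = ⌊√1367⌋ = 36.
With m₀=0, d₀=1 and mₖ₊₁ = dₖaₖ − mₖ, dₖ₊₁ = (n − mₖ₊₁²)/dₖ, aₖ₊₁ = ⌊(a₀+mₖ₊₁)/dₖ₊₁⌋:
  k=1: m=36, d=71, a=1
  k=2: m=35, d=2, a=35
  k=3: m=35, d=71, a=1
  k=4: m=36, d=1, a=72
d=1 and a=2a₀=72 at k=4, so the next step gives (m, d) = (36, 71) again — its k=1 value — and the period has length 4.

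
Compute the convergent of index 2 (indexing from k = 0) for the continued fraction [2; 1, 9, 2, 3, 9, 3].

Using pₖ = aₖpₖ₋₁ + pₖ₋₂, qₖ = aₖqₖ₋₁ + qₖ₋₂ (with p₋₁=1, p₋₂=0, q₋₁=0, q₋₂=1):
  k=0: a=2, p=2, q=1
  k=1: a=1, p=3, q=1
  k=2: a=9, p=29, q=10

29/10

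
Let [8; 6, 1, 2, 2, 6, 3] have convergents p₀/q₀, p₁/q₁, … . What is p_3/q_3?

163/20

Using pₖ = aₖpₖ₋₁ + pₖ₋₂, qₖ = aₖqₖ₋₁ + qₖ₋₂ (with p₋₁=1, p₋₂=0, q₋₁=0, q₋₂=1):
  k=0: a=8, p=8, q=1
  k=1: a=6, p=49, q=6
  k=2: a=1, p=57, q=7
  k=3: a=2, p=163, q=20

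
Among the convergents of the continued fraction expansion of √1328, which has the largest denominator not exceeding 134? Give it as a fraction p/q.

1567/43

√1328 = [36; 2, 3, 1, 3, 1, 3, 2, 72, …] (period length 8).
Convergents:
  p_0/q_0 = 36/1
  p_1/q_1 = 73/2
  p_2/q_2 = 255/7
  p_3/q_3 = 328/9
  p_4/q_4 = 1239/34
  p_5/q_5 = 1567/43
  p_6/q_6 = 5940/163
q_5 = 43 ≤ 134 < 163 = q_6, so the answer is 1567/43.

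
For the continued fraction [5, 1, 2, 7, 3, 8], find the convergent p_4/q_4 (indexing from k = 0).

Using pₖ = aₖpₖ₋₁ + pₖ₋₂, qₖ = aₖqₖ₋₁ + qₖ₋₂ (with p₋₁=1, p₋₂=0, q₋₁=0, q₋₂=1):
  k=0: a=5, p=5, q=1
  k=1: a=1, p=6, q=1
  k=2: a=2, p=17, q=3
  k=3: a=7, p=125, q=22
  k=4: a=3, p=392, q=69

392/69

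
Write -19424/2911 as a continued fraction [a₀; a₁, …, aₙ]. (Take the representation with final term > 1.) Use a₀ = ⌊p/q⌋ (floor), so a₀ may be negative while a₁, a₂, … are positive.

-19424 = -7*2911 + 953
2911 = 3*953 + 52
953 = 18*52 + 17
52 = 3*17 + 1
17 = 17*1 + 0  (stop)
So -19424/2911 = [-7; 3, 18, 3, 17].

[-7; 3, 18, 3, 17]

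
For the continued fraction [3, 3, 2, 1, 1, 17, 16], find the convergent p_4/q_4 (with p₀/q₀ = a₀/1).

56/17

Using pₖ = aₖpₖ₋₁ + pₖ₋₂, qₖ = aₖqₖ₋₁ + qₖ₋₂ (with p₋₁=1, p₋₂=0, q₋₁=0, q₋₂=1):
  k=0: a=3, p=3, q=1
  k=1: a=3, p=10, q=3
  k=2: a=2, p=23, q=7
  k=3: a=1, p=33, q=10
  k=4: a=1, p=56, q=17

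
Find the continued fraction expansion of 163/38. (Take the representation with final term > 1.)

[4; 3, 2, 5]

163 = 4×38 + 11
38 = 3×11 + 5
11 = 2×5 + 1
5 = 5×1 + 0  (stop)
So 163/38 = [4; 3, 2, 5].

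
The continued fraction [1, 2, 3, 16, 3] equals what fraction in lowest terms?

499/349

Fold from the inside: start with 3/1.
  16 + 1/3 = 49/3
  3 + 3/49 = 150/49
  2 + 49/150 = 349/150
  1 + 150/349 = 499/349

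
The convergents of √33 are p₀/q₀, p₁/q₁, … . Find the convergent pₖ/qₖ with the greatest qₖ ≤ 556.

√33 = [5; 1, 2, 1, 10, …] (period length 4).
Convergents:
  p_0/q_0 = 5/1
  p_1/q_1 = 6/1
  p_2/q_2 = 17/3
  p_3/q_3 = 23/4
  p_4/q_4 = 247/43
  p_5/q_5 = 270/47
  p_6/q_6 = 787/137
  p_7/q_7 = 1057/184
  p_8/q_8 = 11357/1977
q_7 = 184 ≤ 556 < 1977 = q_8, so the answer is 1057/184.

1057/184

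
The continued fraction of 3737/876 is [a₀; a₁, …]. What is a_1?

3737 = 4·876 + 233   →  a_0 = 4
876 = 3·233 + 177   →  a_1 = 3

3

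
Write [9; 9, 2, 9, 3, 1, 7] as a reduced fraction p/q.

52193/5732

Fold from the inside: start with 7/1.
  1 + 1/7 = 8/7
  3 + 7/8 = 31/8
  9 + 8/31 = 287/31
  2 + 31/287 = 605/287
  9 + 287/605 = 5732/605
  9 + 605/5732 = 52193/5732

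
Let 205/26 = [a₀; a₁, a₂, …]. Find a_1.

205 = 7·26 + 23   →  a_0 = 7
26 = 1·23 + 3   →  a_1 = 1

1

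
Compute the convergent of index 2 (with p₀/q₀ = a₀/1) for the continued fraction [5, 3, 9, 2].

Using pₖ = aₖpₖ₋₁ + pₖ₋₂, qₖ = aₖqₖ₋₁ + qₖ₋₂ (with p₋₁=1, p₋₂=0, q₋₁=0, q₋₂=1):
  k=0: a=5, p=5, q=1
  k=1: a=3, p=16, q=3
  k=2: a=9, p=149, q=28

149/28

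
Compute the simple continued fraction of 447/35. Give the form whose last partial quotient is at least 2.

447 = 12×35 + 27
35 = 1×27 + 8
27 = 3×8 + 3
8 = 2×3 + 2
3 = 1×2 + 1
2 = 2×1 + 0  (stop)
So 447/35 = [12; 1, 3, 2, 1, 2].

[12; 1, 3, 2, 1, 2]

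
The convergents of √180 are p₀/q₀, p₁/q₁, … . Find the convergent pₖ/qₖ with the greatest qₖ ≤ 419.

√180 = [13; 2, 2, 2, 26, …] (period length 4).
Convergents:
  p_0/q_0 = 13/1
  p_1/q_1 = 27/2
  p_2/q_2 = 67/5
  p_3/q_3 = 161/12
  p_4/q_4 = 4253/317
  p_5/q_5 = 8667/646
q_4 = 317 ≤ 419 < 646 = q_5, so the answer is 4253/317.

4253/317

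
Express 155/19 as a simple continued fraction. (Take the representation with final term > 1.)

155 = 8×19 + 3
19 = 6×3 + 1
3 = 3×1 + 0  (stop)
So 155/19 = [8; 6, 3].

[8; 6, 3]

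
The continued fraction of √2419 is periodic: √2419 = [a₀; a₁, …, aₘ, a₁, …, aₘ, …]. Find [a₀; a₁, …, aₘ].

[49; 5, 2, 5, 98]

a₀ = ⌊√2419⌋ = 49.
With m₀=0, d₀=1 and mₖ₊₁ = dₖaₖ − mₖ, dₖ₊₁ = (n − mₖ₊₁²)/dₖ, aₖ₊₁ = ⌊(a₀+mₖ₊₁)/dₖ₊₁⌋:
  k=1: m=49, d=18, a=5
  k=2: m=41, d=41, a=2
  k=3: m=41, d=18, a=5
  k=4: m=49, d=1, a=98
d=1 and a=2a₀=98 at k=4, so the next step gives (m, d) = (49, 18) again — its k=1 value — and the period has length 4.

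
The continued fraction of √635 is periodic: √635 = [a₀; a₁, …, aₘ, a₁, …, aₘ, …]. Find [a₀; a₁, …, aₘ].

[25; 5, 50]

a₀ = ⌊√635⌋ = 25.
With m₀=0, d₀=1 and mₖ₊₁ = dₖaₖ − mₖ, dₖ₊₁ = (n − mₖ₊₁²)/dₖ, aₖ₊₁ = ⌊(a₀+mₖ₊₁)/dₖ₊₁⌋:
  k=1: m=25, d=10, a=5
  k=2: m=25, d=1, a=50
d=1 and a=2a₀=50 at k=2, so the next step gives (m, d) = (25, 10) again — its k=1 value — and the period has length 2.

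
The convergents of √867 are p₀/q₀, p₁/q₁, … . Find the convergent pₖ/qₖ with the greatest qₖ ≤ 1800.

√867 = [29; 2, 4, 29, 4, 2, 58, …] (period length 6).
Convergents:
  p_0/q_0 = 29/1
  p_1/q_1 = 59/2
  p_2/q_2 = 265/9
  p_3/q_3 = 7744/263
  p_4/q_4 = 31241/1061
  p_5/q_5 = 70226/2385
q_4 = 1061 ≤ 1800 < 2385 = q_5, so the answer is 31241/1061.

31241/1061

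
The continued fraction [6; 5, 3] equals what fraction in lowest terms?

Fold from the inside: start with 3/1.
  5 + 1/3 = 16/3
  6 + 3/16 = 99/16

99/16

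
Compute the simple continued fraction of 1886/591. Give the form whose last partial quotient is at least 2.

[3; 5, 4, 2, 1, 8]

1886 = 3·591 + 113
591 = 5·113 + 26
113 = 4·26 + 9
26 = 2·9 + 8
9 = 1·8 + 1
8 = 8·1 + 0  (stop)
So 1886/591 = [3; 5, 4, 2, 1, 8].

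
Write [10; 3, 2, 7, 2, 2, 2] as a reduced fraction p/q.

Fold from the inside: start with 2/1.
  2 + 1/2 = 5/2
  2 + 2/5 = 12/5
  7 + 5/12 = 89/12
  2 + 12/89 = 190/89
  3 + 89/190 = 659/190
  10 + 190/659 = 6780/659

6780/659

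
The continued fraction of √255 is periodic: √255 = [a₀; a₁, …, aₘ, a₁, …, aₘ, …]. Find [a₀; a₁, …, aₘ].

[15; 1, 30]

a₀ = ⌊√255⌋ = 15.
With m₀=0, d₀=1 and mₖ₊₁ = dₖaₖ − mₖ, dₖ₊₁ = (n − mₖ₊₁²)/dₖ, aₖ₊₁ = ⌊(a₀+mₖ₊₁)/dₖ₊₁⌋:
  k=1: m=15, d=30, a=1
  k=2: m=15, d=1, a=30
d=1 and a=2a₀=30 at k=2, so the next step gives (m, d) = (15, 30) again — its k=1 value — and the period has length 2.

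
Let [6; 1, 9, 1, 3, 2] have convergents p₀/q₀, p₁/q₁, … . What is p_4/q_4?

297/43

Using pₖ = aₖpₖ₋₁ + pₖ₋₂, qₖ = aₖqₖ₋₁ + qₖ₋₂ (with p₋₁=1, p₋₂=0, q₋₁=0, q₋₂=1):
  k=0: a=6, p=6, q=1
  k=1: a=1, p=7, q=1
  k=2: a=9, p=69, q=10
  k=3: a=1, p=76, q=11
  k=4: a=3, p=297, q=43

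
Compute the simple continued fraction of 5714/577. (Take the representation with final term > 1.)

5714 = 9·577 + 521
577 = 1·521 + 56
521 = 9·56 + 17
56 = 3·17 + 5
17 = 3·5 + 2
5 = 2·2 + 1
2 = 2·1 + 0  (stop)
So 5714/577 = [9; 1, 9, 3, 3, 2, 2].

[9; 1, 9, 3, 3, 2, 2]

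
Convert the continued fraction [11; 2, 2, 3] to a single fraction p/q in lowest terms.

Fold from the inside: start with 3/1.
  2 + 1/3 = 7/3
  2 + 3/7 = 17/7
  11 + 7/17 = 194/17

194/17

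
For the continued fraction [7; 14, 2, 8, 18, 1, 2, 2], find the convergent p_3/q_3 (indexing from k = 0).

Using pₖ = aₖpₖ₋₁ + pₖ₋₂, qₖ = aₖqₖ₋₁ + qₖ₋₂ (with p₋₁=1, p₋₂=0, q₋₁=0, q₋₂=1):
  k=0: a=7, p=7, q=1
  k=1: a=14, p=99, q=14
  k=2: a=2, p=205, q=29
  k=3: a=8, p=1739, q=246

1739/246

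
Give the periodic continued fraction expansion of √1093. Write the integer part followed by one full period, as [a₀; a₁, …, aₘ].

[33; 16, 1, 1, 16, 66]

a₀ = ⌊√1093⌋ = 33.
With m₀=0, d₀=1 and mₖ₊₁ = dₖaₖ − mₖ, dₖ₊₁ = (n − mₖ₊₁²)/dₖ, aₖ₊₁ = ⌊(a₀+mₖ₊₁)/dₖ₊₁⌋:
  k=1: m=33, d=4, a=16
  k=2: m=31, d=33, a=1
  k=3: m=2, d=33, a=1
  k=4: m=31, d=4, a=16
  k=5: m=33, d=1, a=66
d=1 and a=2a₀=66 at k=5, so the next step gives (m, d) = (33, 4) again — its k=1 value — and the period has length 5.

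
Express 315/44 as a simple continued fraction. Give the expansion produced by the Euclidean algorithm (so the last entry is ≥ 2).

[7; 6, 3, 2]

315 = 7·44 + 7
44 = 6·7 + 2
7 = 3·2 + 1
2 = 2·1 + 0  (stop)
So 315/44 = [7; 6, 3, 2].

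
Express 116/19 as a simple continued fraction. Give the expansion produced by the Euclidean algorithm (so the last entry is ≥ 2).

116 = 6*19 + 2
19 = 9*2 + 1
2 = 2*1 + 0  (stop)
So 116/19 = [6; 9, 2].

[6; 9, 2]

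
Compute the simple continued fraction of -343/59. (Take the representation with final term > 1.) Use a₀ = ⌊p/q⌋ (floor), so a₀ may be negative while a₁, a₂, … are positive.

[-6; 5, 2, 1, 3]

-343 = -6·59 + 11
59 = 5·11 + 4
11 = 2·4 + 3
4 = 1·3 + 1
3 = 3·1 + 0  (stop)
So -343/59 = [-6; 5, 2, 1, 3].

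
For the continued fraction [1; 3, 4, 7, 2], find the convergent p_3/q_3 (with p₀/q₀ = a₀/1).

Using pₖ = aₖpₖ₋₁ + pₖ₋₂, qₖ = aₖqₖ₋₁ + qₖ₋₂ (with p₋₁=1, p₋₂=0, q₋₁=0, q₋₂=1):
  k=0: a=1, p=1, q=1
  k=1: a=3, p=4, q=3
  k=2: a=4, p=17, q=13
  k=3: a=7, p=123, q=94

123/94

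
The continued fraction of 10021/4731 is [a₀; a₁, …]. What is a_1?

10021 = 2·4731 + 559   →  a_0 = 2
4731 = 8·559 + 259   →  a_1 = 8

8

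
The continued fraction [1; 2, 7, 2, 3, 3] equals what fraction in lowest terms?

Using pₖ = aₖpₖ₋₁ + pₖ₋₂ and qₖ = aₖqₖ₋₁ + qₖ₋₂:
  k=0: a=1, p=1, q=1
  k=1: a=2, p=3, q=2
  k=2: a=7, p=22, q=15
  k=3: a=2, p=47, q=32
  k=4: a=3, p=163, q=111
  k=5: a=3, p=536, q=365

536/365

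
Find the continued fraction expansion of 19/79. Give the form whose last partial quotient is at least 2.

[0; 4, 6, 3]

19 = 0×79 + 19
79 = 4×19 + 3
19 = 6×3 + 1
3 = 3×1 + 0  (stop)
So 19/79 = [0; 4, 6, 3].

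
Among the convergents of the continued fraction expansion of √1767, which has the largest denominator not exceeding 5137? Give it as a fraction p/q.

√1767 = [42; 28, 84, …] (period length 2).
Convergents:
  p_0/q_0 = 42/1
  p_1/q_1 = 1177/28
  p_2/q_2 = 98910/2353
  p_3/q_3 = 2770657/65912
q_2 = 2353 ≤ 5137 < 65912 = q_3, so the answer is 98910/2353.

98910/2353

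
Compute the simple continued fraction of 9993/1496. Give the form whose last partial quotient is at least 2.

9993 = 6×1496 + 1017
1496 = 1×1017 + 479
1017 = 2×479 + 59
479 = 8×59 + 7
59 = 8×7 + 3
7 = 2×3 + 1
3 = 3×1 + 0  (stop)
So 9993/1496 = [6; 1, 2, 8, 8, 2, 3].

[6; 1, 2, 8, 8, 2, 3]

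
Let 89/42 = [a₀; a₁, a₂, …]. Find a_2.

2

89 = 2·42 + 5   →  a_0 = 2
42 = 8·5 + 2   →  a_1 = 8
5 = 2·2 + 1   →  a_2 = 2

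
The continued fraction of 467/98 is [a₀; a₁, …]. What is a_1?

1

467 = 4·98 + 75   →  a_0 = 4
98 = 1·75 + 23   →  a_1 = 1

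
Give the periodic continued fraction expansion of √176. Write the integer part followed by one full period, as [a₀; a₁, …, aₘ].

[13; 3, 1, 3, 26]

a₀ = ⌊√176⌋ = 13.
With m₀=0, d₀=1 and mₖ₊₁ = dₖaₖ − mₖ, dₖ₊₁ = (n − mₖ₊₁²)/dₖ, aₖ₊₁ = ⌊(a₀+mₖ₊₁)/dₖ₊₁⌋:
  k=1: m=13, d=7, a=3
  k=2: m=8, d=16, a=1
  k=3: m=8, d=7, a=3
  k=4: m=13, d=1, a=26
d=1 and a=2a₀=26 at k=4, so the next step gives (m, d) = (13, 7) again — its k=1 value — and the period has length 4.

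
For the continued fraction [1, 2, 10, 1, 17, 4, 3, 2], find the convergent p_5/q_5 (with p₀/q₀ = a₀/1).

2470/1671

Using pₖ = aₖpₖ₋₁ + pₖ₋₂, qₖ = aₖqₖ₋₁ + qₖ₋₂ (with p₋₁=1, p₋₂=0, q₋₁=0, q₋₂=1):
  k=0: a=1, p=1, q=1
  k=1: a=2, p=3, q=2
  k=2: a=10, p=31, q=21
  k=3: a=1, p=34, q=23
  k=4: a=17, p=609, q=412
  k=5: a=4, p=2470, q=1671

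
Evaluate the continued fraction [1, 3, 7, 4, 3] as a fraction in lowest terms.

Using pₖ = aₖpₖ₋₁ + pₖ₋₂ and qₖ = aₖqₖ₋₁ + qₖ₋₂:
  k=0: a=1, p=1, q=1
  k=1: a=3, p=4, q=3
  k=2: a=7, p=29, q=22
  k=3: a=4, p=120, q=91
  k=4: a=3, p=389, q=295

389/295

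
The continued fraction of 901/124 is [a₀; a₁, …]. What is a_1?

901 = 7·124 + 33   →  a_0 = 7
124 = 3·33 + 25   →  a_1 = 3

3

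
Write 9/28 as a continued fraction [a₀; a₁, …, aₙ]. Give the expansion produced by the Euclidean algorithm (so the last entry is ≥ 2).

9 = 0*28 + 9
28 = 3*9 + 1
9 = 9*1 + 0  (stop)
So 9/28 = [0; 3, 9].

[0; 3, 9]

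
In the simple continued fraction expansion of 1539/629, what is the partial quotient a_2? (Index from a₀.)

4

1539 = 2·629 + 281   →  a_0 = 2
629 = 2·281 + 67   →  a_1 = 2
281 = 4·67 + 13   →  a_2 = 4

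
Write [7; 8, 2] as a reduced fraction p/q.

Fold from the inside: start with 2/1.
  8 + 1/2 = 17/2
  7 + 2/17 = 121/17

121/17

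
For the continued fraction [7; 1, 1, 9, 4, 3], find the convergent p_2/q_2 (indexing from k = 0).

15/2

Using pₖ = aₖpₖ₋₁ + pₖ₋₂, qₖ = aₖqₖ₋₁ + qₖ₋₂ (with p₋₁=1, p₋₂=0, q₋₁=0, q₋₂=1):
  k=0: a=7, p=7, q=1
  k=1: a=1, p=8, q=1
  k=2: a=1, p=15, q=2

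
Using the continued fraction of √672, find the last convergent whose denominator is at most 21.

√672 = [25; 1, 11, 1, 50, …] (period length 4).
Convergents:
  p_0/q_0 = 25/1
  p_1/q_1 = 26/1
  p_2/q_2 = 311/12
  p_3/q_3 = 337/13
  p_4/q_4 = 17161/662
q_3 = 13 ≤ 21 < 662 = q_4, so the answer is 337/13.

337/13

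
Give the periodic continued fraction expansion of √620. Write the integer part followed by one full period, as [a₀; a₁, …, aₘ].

[24; 1, 8, 1, 48]

a₀ = ⌊√620⌋ = 24.
With m₀=0, d₀=1 and mₖ₊₁ = dₖaₖ − mₖ, dₖ₊₁ = (n − mₖ₊₁²)/dₖ, aₖ₊₁ = ⌊(a₀+mₖ₊₁)/dₖ₊₁⌋:
  k=1: m=24, d=44, a=1
  k=2: m=20, d=5, a=8
  k=3: m=20, d=44, a=1
  k=4: m=24, d=1, a=48
d=1 and a=2a₀=48 at k=4, so the next step gives (m, d) = (24, 44) again — its k=1 value — and the period has length 4.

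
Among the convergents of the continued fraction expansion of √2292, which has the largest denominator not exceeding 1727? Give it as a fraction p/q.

36720/767

√2292 = [47; 1, 6, 1, 94, …] (period length 4).
Convergents:
  p_0/q_0 = 47/1
  p_1/q_1 = 48/1
  p_2/q_2 = 335/7
  p_3/q_3 = 383/8
  p_4/q_4 = 36337/759
  p_5/q_5 = 36720/767
  p_6/q_6 = 256657/5361
q_5 = 767 ≤ 1727 < 5361 = q_6, so the answer is 36720/767.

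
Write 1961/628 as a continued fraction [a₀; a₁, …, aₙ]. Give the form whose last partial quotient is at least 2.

[3; 8, 6, 2, 2, 2]

1961 = 3·628 + 77
628 = 8·77 + 12
77 = 6·12 + 5
12 = 2·5 + 2
5 = 2·2 + 1
2 = 2·1 + 0  (stop)
So 1961/628 = [3; 8, 6, 2, 2, 2].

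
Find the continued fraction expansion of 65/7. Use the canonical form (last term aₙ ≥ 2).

65 = 9·7 + 2
7 = 3·2 + 1
2 = 2·1 + 0  (stop)
So 65/7 = [9; 3, 2].

[9; 3, 2]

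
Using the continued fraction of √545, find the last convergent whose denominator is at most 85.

√545 = [23; 2, 1, 8, 1, 2, 46, …] (period length 6).
Convergents:
  p_0/q_0 = 23/1
  p_1/q_1 = 47/2
  p_2/q_2 = 70/3
  p_3/q_3 = 607/26
  p_4/q_4 = 677/29
  p_5/q_5 = 1961/84
  p_6/q_6 = 90883/3893
q_5 = 84 ≤ 85 < 3893 = q_6, so the answer is 1961/84.

1961/84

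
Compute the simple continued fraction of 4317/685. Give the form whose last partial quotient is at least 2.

4317 = 6×685 + 207
685 = 3×207 + 64
207 = 3×64 + 15
64 = 4×15 + 4
15 = 3×4 + 3
4 = 1×3 + 1
3 = 3×1 + 0  (stop)
So 4317/685 = [6; 3, 3, 4, 3, 1, 3].

[6; 3, 3, 4, 3, 1, 3]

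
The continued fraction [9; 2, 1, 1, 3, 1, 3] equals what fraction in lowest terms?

Fold from the inside: start with 3/1.
  1 + 1/3 = 4/3
  3 + 3/4 = 15/4
  1 + 4/15 = 19/15
  1 + 15/19 = 34/19
  2 + 19/34 = 87/34
  9 + 34/87 = 817/87

817/87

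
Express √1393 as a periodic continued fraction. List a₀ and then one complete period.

[37; 3, 10, 3, 74]

a₀ = ⌊√1393⌋ = 37.
With m₀=0, d₀=1 and mₖ₊₁ = dₖaₖ − mₖ, dₖ₊₁ = (n − mₖ₊₁²)/dₖ, aₖ₊₁ = ⌊(a₀+mₖ₊₁)/dₖ₊₁⌋:
  k=1: m=37, d=24, a=3
  k=2: m=35, d=7, a=10
  k=3: m=35, d=24, a=3
  k=4: m=37, d=1, a=74
d=1 and a=2a₀=74 at k=4, so the next step gives (m, d) = (37, 24) again — its k=1 value — and the period has length 4.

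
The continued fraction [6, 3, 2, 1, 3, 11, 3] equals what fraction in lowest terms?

Fold from the inside: start with 3/1.
  11 + 1/3 = 34/3
  3 + 3/34 = 105/34
  1 + 34/105 = 139/105
  2 + 105/139 = 383/139
  3 + 139/383 = 1288/383
  6 + 383/1288 = 8111/1288

8111/1288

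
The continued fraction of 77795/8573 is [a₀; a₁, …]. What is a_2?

77795 = 9·8573 + 638   →  a_0 = 9
8573 = 13·638 + 279   →  a_1 = 13
638 = 2·279 + 80   →  a_2 = 2

2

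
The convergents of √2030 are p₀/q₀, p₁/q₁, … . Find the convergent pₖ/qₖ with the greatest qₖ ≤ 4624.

73035/1621

√2030 = [45; 18, 90, …] (period length 2).
Convergents:
  p_0/q_0 = 45/1
  p_1/q_1 = 811/18
  p_2/q_2 = 73035/1621
  p_3/q_3 = 1315441/29196
q_2 = 1621 ≤ 4624 < 29196 = q_3, so the answer is 73035/1621.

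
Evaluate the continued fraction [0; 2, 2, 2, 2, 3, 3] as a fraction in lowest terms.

Fold from the inside: start with 3/1.
  3 + 1/3 = 10/3
  2 + 3/10 = 23/10
  2 + 10/23 = 56/23
  2 + 23/56 = 135/56
  2 + 56/135 = 326/135
  0 + 135/326 = 135/326

135/326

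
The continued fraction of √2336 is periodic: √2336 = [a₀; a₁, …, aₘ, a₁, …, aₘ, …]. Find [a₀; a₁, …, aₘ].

a₀ = ⌊√2336⌋ = 48.
With m₀=0, d₀=1 and mₖ₊₁ = dₖaₖ − mₖ, dₖ₊₁ = (n − mₖ₊₁²)/dₖ, aₖ₊₁ = ⌊(a₀+mₖ₊₁)/dₖ₊₁⌋:
  k=1: m=48, d=32, a=3
  k=2: m=48, d=1, a=96
d=1 and a=2a₀=96 at k=2, so the next step gives (m, d) = (48, 32) again — its k=1 value — and the period has length 2.

[48; 3, 96]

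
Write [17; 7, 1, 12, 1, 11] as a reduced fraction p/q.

Using pₖ = aₖpₖ₋₁ + pₖ₋₂ and qₖ = aₖqₖ₋₁ + qₖ₋₂:
  k=0: a=17, p=17, q=1
  k=1: a=7, p=120, q=7
  k=2: a=1, p=137, q=8
  k=3: a=12, p=1764, q=103
  k=4: a=1, p=1901, q=111
  k=5: a=11, p=22675, q=1324

22675/1324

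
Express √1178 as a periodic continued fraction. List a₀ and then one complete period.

[34; 3, 9, 2, 9, 3, 68]

a₀ = ⌊√1178⌋ = 34.
With m₀=0, d₀=1 and mₖ₊₁ = dₖaₖ − mₖ, dₖ₊₁ = (n − mₖ₊₁²)/dₖ, aₖ₊₁ = ⌊(a₀+mₖ₊₁)/dₖ₊₁⌋:
  k=1: m=34, d=22, a=3
  k=2: m=32, d=7, a=9
  k=3: m=31, d=31, a=2
  k=4: m=31, d=7, a=9
  k=5: m=32, d=22, a=3
  k=6: m=34, d=1, a=68
d=1 and a=2a₀=68 at k=6, so the next step gives (m, d) = (34, 22) again — its k=1 value — and the period has length 6.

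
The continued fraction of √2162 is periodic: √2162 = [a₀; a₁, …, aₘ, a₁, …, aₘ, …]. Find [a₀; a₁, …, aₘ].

a₀ = ⌊√2162⌋ = 46.
With m₀=0, d₀=1 and mₖ₊₁ = dₖaₖ − mₖ, dₖ₊₁ = (n − mₖ₊₁²)/dₖ, aₖ₊₁ = ⌊(a₀+mₖ₊₁)/dₖ₊₁⌋:
  k=1: m=46, d=46, a=2
  k=2: m=46, d=1, a=92
d=1 and a=2a₀=92 at k=2, so the next step gives (m, d) = (46, 46) again — its k=1 value — and the period has length 2.

[46; 2, 92]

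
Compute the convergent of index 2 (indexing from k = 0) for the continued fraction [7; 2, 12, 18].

187/25

Using pₖ = aₖpₖ₋₁ + pₖ₋₂, qₖ = aₖqₖ₋₁ + qₖ₋₂ (with p₋₁=1, p₋₂=0, q₋₁=0, q₋₂=1):
  k=0: a=7, p=7, q=1
  k=1: a=2, p=15, q=2
  k=2: a=12, p=187, q=25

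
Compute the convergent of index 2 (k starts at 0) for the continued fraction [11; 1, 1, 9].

Using pₖ = aₖpₖ₋₁ + pₖ₋₂, qₖ = aₖqₖ₋₁ + qₖ₋₂ (with p₋₁=1, p₋₂=0, q₋₁=0, q₋₂=1):
  k=0: a=11, p=11, q=1
  k=1: a=1, p=12, q=1
  k=2: a=1, p=23, q=2

23/2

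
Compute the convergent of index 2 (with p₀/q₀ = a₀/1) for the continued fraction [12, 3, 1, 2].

Using pₖ = aₖpₖ₋₁ + pₖ₋₂, qₖ = aₖqₖ₋₁ + qₖ₋₂ (with p₋₁=1, p₋₂=0, q₋₁=0, q₋₂=1):
  k=0: a=12, p=12, q=1
  k=1: a=3, p=37, q=3
  k=2: a=1, p=49, q=4

49/4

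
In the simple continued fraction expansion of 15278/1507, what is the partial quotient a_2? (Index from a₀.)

4

15278 = 10·1507 + 208   →  a_0 = 10
1507 = 7·208 + 51   →  a_1 = 7
208 = 4·51 + 4   →  a_2 = 4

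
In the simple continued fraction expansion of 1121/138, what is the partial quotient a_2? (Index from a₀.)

8

1121 = 8·138 + 17   →  a_0 = 8
138 = 8·17 + 2   →  a_1 = 8
17 = 8·2 + 1   →  a_2 = 8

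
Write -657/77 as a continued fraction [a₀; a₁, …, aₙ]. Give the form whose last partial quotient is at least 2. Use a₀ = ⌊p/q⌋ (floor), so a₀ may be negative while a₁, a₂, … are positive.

-657 = -9·77 + 36
77 = 2·36 + 5
36 = 7·5 + 1
5 = 5·1 + 0  (stop)
So -657/77 = [-9; 2, 7, 5].

[-9; 2, 7, 5]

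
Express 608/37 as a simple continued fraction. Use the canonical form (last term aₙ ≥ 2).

608 = 16*37 + 16
37 = 2*16 + 5
16 = 3*5 + 1
5 = 5*1 + 0  (stop)
So 608/37 = [16; 2, 3, 5].

[16; 2, 3, 5]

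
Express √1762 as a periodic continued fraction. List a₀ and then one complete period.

a₀ = ⌊√1762⌋ = 41.
With m₀=0, d₀=1 and mₖ₊₁ = dₖaₖ − mₖ, dₖ₊₁ = (n − mₖ₊₁²)/dₖ, aₖ₊₁ = ⌊(a₀+mₖ₊₁)/dₖ₊₁⌋:
  k=1: m=41, d=81, a=1
  k=2: m=40, d=2, a=40
  k=3: m=40, d=81, a=1
  k=4: m=41, d=1, a=82
d=1 and a=2a₀=82 at k=4, so the next step gives (m, d) = (41, 81) again — its k=1 value — and the period has length 4.

[41; 1, 40, 1, 82]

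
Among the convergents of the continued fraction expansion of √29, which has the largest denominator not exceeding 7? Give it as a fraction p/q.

√29 = [5; 2, 1, 1, 2, 10, …] (period length 5).
Convergents:
  p_0/q_0 = 5/1
  p_1/q_1 = 11/2
  p_2/q_2 = 16/3
  p_3/q_3 = 27/5
  p_4/q_4 = 70/13
q_3 = 5 ≤ 7 < 13 = q_4, so the answer is 27/5.

27/5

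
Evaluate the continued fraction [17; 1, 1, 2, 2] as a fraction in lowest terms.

211/12

Using pₖ = aₖpₖ₋₁ + pₖ₋₂ and qₖ = aₖqₖ₋₁ + qₖ₋₂:
  k=0: a=17, p=17, q=1
  k=1: a=1, p=18, q=1
  k=2: a=1, p=35, q=2
  k=3: a=2, p=88, q=5
  k=4: a=2, p=211, q=12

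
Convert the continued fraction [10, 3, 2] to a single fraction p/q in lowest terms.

Fold from the inside: start with 2/1.
  3 + 1/2 = 7/2
  10 + 2/7 = 72/7

72/7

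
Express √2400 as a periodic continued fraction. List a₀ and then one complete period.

[48; 1, 96]

a₀ = ⌊√2400⌋ = 48.
With m₀=0, d₀=1 and mₖ₊₁ = dₖaₖ − mₖ, dₖ₊₁ = (n − mₖ₊₁²)/dₖ, aₖ₊₁ = ⌊(a₀+mₖ₊₁)/dₖ₊₁⌋:
  k=1: m=48, d=96, a=1
  k=2: m=48, d=1, a=96
d=1 and a=2a₀=96 at k=2, so the next step gives (m, d) = (48, 96) again — its k=1 value — and the period has length 2.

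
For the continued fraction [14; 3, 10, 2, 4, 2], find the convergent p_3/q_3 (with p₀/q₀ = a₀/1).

931/65

Using pₖ = aₖpₖ₋₁ + pₖ₋₂, qₖ = aₖqₖ₋₁ + qₖ₋₂ (with p₋₁=1, p₋₂=0, q₋₁=0, q₋₂=1):
  k=0: a=14, p=14, q=1
  k=1: a=3, p=43, q=3
  k=2: a=10, p=444, q=31
  k=3: a=2, p=931, q=65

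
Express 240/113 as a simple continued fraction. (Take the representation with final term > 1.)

[2; 8, 14]

240 = 2*113 + 14
113 = 8*14 + 1
14 = 14*1 + 0  (stop)
So 240/113 = [2; 8, 14].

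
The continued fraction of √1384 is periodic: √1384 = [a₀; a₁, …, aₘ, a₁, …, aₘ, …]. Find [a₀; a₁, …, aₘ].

a₀ = ⌊√1384⌋ = 37.

[37; 4, 1, 17, 1, 4, 74]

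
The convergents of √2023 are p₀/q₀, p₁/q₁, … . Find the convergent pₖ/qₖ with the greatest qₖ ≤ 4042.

180091/4004

√2023 = [44; 1, 43, 1, 88, …] (period length 4).
Convergents:
  p_0/q_0 = 44/1
  p_1/q_1 = 45/1
  p_2/q_2 = 1979/44
  p_3/q_3 = 2024/45
  p_4/q_4 = 180091/4004
  p_5/q_5 = 182115/4049
q_4 = 4004 ≤ 4042 < 4049 = q_5, so the answer is 180091/4004.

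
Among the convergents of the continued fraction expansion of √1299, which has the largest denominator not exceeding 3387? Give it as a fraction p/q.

√1299 = [36; 24, 72, …] (period length 2).
Convergents:
  p_0/q_0 = 36/1
  p_1/q_1 = 865/24
  p_2/q_2 = 62316/1729
  p_3/q_3 = 1496449/41520
q_2 = 1729 ≤ 3387 < 41520 = q_3, so the answer is 62316/1729.

62316/1729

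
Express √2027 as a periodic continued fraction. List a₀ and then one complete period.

a₀ = ⌊√2027⌋ = 45.
With m₀=0, d₀=1 and mₖ₊₁ = dₖaₖ − mₖ, dₖ₊₁ = (n − mₖ₊₁²)/dₖ, aₖ₊₁ = ⌊(a₀+mₖ₊₁)/dₖ₊₁⌋:
  k=1: m=45, d=2, a=45
  k=2: m=45, d=1, a=90
d=1 and a=2a₀=90 at k=2, so the next step gives (m, d) = (45, 2) again — its k=1 value — and the period has length 2.

[45; 45, 90]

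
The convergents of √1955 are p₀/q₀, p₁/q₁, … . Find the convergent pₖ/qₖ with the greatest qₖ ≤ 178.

√1955 = [44; 4, 1, 1, 1, 4, 88, …] (period length 6).
Convergents:
  p_0/q_0 = 44/1
  p_1/q_1 = 177/4
  p_2/q_2 = 221/5
  p_3/q_3 = 398/9
  p_4/q_4 = 619/14
  p_5/q_5 = 2874/65
  p_6/q_6 = 253531/5734
q_5 = 65 ≤ 178 < 5734 = q_6, so the answer is 2874/65.

2874/65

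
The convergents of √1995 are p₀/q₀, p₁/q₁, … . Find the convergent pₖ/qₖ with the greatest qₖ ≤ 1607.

√1995 = [44; 1, 1, 1, 88, …] (period length 4).
Convergents:
  p_0/q_0 = 44/1
  p_1/q_1 = 45/1
  p_2/q_2 = 89/2
  p_3/q_3 = 134/3
  p_4/q_4 = 11881/266
  p_5/q_5 = 12015/269
  p_6/q_6 = 23896/535
  p_7/q_7 = 35911/804
  p_8/q_8 = 3184064/71287
q_7 = 804 ≤ 1607 < 71287 = q_8, so the answer is 35911/804.

35911/804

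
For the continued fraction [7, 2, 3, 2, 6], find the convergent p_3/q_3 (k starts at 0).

119/16

Using pₖ = aₖpₖ₋₁ + pₖ₋₂, qₖ = aₖqₖ₋₁ + qₖ₋₂ (with p₋₁=1, p₋₂=0, q₋₁=0, q₋₂=1):
  k=0: a=7, p=7, q=1
  k=1: a=2, p=15, q=2
  k=2: a=3, p=52, q=7
  k=3: a=2, p=119, q=16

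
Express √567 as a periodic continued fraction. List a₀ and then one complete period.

a₀ = ⌊√567⌋ = 23.
With m₀=0, d₀=1 and mₖ₊₁ = dₖaₖ − mₖ, dₖ₊₁ = (n − mₖ₊₁²)/dₖ, aₖ₊₁ = ⌊(a₀+mₖ₊₁)/dₖ₊₁⌋:
  k=1: m=23, d=38, a=1
  k=2: m=15, d=9, a=4
  k=3: m=21, d=14, a=3
  k=4: m=21, d=9, a=4
  k=5: m=15, d=38, a=1
  k=6: m=23, d=1, a=46
d=1 and a=2a₀=46 at k=6, so the next step gives (m, d) = (23, 38) again — its k=1 value — and the period has length 6.

[23; 1, 4, 3, 4, 1, 46]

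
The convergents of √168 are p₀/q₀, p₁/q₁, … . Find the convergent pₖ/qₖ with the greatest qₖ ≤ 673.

8412/649

√168 = [12; 1, 24, …] (period length 2).
Convergents:
  p_0/q_0 = 12/1
  p_1/q_1 = 13/1
  p_2/q_2 = 324/25
  p_3/q_3 = 337/26
  p_4/q_4 = 8412/649
  p_5/q_5 = 8749/675
q_4 = 649 ≤ 673 < 675 = q_5, so the answer is 8412/649.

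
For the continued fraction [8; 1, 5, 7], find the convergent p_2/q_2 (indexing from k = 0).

Using pₖ = aₖpₖ₋₁ + pₖ₋₂, qₖ = aₖqₖ₋₁ + qₖ₋₂ (with p₋₁=1, p₋₂=0, q₋₁=0, q₋₂=1):
  k=0: a=8, p=8, q=1
  k=1: a=1, p=9, q=1
  k=2: a=5, p=53, q=6

53/6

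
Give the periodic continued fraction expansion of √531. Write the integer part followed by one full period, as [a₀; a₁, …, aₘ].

[23; 23, 46]

a₀ = ⌊√531⌋ = 23.
With m₀=0, d₀=1 and mₖ₊₁ = dₖaₖ − mₖ, dₖ₊₁ = (n − mₖ₊₁²)/dₖ, aₖ₊₁ = ⌊(a₀+mₖ₊₁)/dₖ₊₁⌋:
  k=1: m=23, d=2, a=23
  k=2: m=23, d=1, a=46
d=1 and a=2a₀=46 at k=2, so the next step gives (m, d) = (23, 2) again — its k=1 value — and the period has length 2.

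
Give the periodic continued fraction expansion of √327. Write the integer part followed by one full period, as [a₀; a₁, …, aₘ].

[18; 12, 36]

a₀ = ⌊√327⌋ = 18.
With m₀=0, d₀=1 and mₖ₊₁ = dₖaₖ − mₖ, dₖ₊₁ = (n − mₖ₊₁²)/dₖ, aₖ₊₁ = ⌊(a₀+mₖ₊₁)/dₖ₊₁⌋:
  k=1: m=18, d=3, a=12
  k=2: m=18, d=1, a=36
d=1 and a=2a₀=36 at k=2, so the next step gives (m, d) = (18, 3) again — its k=1 value — and the period has length 2.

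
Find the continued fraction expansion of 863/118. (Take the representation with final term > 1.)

863 = 7*118 + 37
118 = 3*37 + 7
37 = 5*7 + 2
7 = 3*2 + 1
2 = 2*1 + 0  (stop)
So 863/118 = [7; 3, 5, 3, 2].

[7; 3, 5, 3, 2]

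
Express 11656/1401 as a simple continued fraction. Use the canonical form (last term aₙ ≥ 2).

[8; 3, 7, 1, 6, 8]

11656 = 8·1401 + 448
1401 = 3·448 + 57
448 = 7·57 + 49
57 = 1·49 + 8
49 = 6·8 + 1
8 = 8·1 + 0  (stop)
So 11656/1401 = [8; 3, 7, 1, 6, 8].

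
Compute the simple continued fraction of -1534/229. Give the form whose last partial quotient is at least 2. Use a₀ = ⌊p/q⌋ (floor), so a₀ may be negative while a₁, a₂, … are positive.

[-7; 3, 3, 7, 3]

-1534 = -7×229 + 69
229 = 3×69 + 22
69 = 3×22 + 3
22 = 7×3 + 1
3 = 3×1 + 0  (stop)
So -1534/229 = [-7; 3, 3, 7, 3].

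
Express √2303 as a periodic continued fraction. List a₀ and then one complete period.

[47; 1, 94]

a₀ = ⌊√2303⌋ = 47.
With m₀=0, d₀=1 and mₖ₊₁ = dₖaₖ − mₖ, dₖ₊₁ = (n − mₖ₊₁²)/dₖ, aₖ₊₁ = ⌊(a₀+mₖ₊₁)/dₖ₊₁⌋:
  k=1: m=47, d=94, a=1
  k=2: m=47, d=1, a=94
d=1 and a=2a₀=94 at k=2, so the next step gives (m, d) = (47, 94) again — its k=1 value — and the period has length 2.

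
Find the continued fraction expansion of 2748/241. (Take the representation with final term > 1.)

[11; 2, 2, 15, 1, 2]

2748 = 11*241 + 97
241 = 2*97 + 47
97 = 2*47 + 3
47 = 15*3 + 2
3 = 1*2 + 1
2 = 2*1 + 0  (stop)
So 2748/241 = [11; 2, 2, 15, 1, 2].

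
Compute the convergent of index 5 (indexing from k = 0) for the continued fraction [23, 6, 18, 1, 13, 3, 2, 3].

Using pₖ = aₖpₖ₋₁ + pₖ₋₂, qₖ = aₖqₖ₋₁ + qₖ₋₂ (with p₋₁=1, p₋₂=0, q₋₁=0, q₋₂=1):
  k=0: a=23, p=23, q=1
  k=1: a=6, p=139, q=6
  k=2: a=18, p=2525, q=109
  k=3: a=1, p=2664, q=115
  k=4: a=13, p=37157, q=1604
  k=5: a=3, p=114135, q=4927

114135/4927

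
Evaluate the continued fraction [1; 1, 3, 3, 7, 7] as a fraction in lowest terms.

Using pₖ = aₖpₖ₋₁ + pₖ₋₂ and qₖ = aₖqₖ₋₁ + qₖ₋₂:
  k=0: a=1, p=1, q=1
  k=1: a=1, p=2, q=1
  k=2: a=3, p=7, q=4
  k=3: a=3, p=23, q=13
  k=4: a=7, p=168, q=95
  k=5: a=7, p=1199, q=678

1199/678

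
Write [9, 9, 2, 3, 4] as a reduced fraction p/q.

Fold from the inside: start with 4/1.
  3 + 1/4 = 13/4
  2 + 4/13 = 30/13
  9 + 13/30 = 283/30
  9 + 30/283 = 2577/283

2577/283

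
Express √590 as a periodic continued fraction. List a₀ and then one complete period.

a₀ = ⌊√590⌋ = 24.
With m₀=0, d₀=1 and mₖ₊₁ = dₖaₖ − mₖ, dₖ₊₁ = (n − mₖ₊₁²)/dₖ, aₖ₊₁ = ⌊(a₀+mₖ₊₁)/dₖ₊₁⌋:
  k=1: m=24, d=14, a=3
  k=2: m=18, d=19, a=2
  k=3: m=20, d=10, a=4
  k=4: m=20, d=19, a=2
  k=5: m=18, d=14, a=3
  k=6: m=24, d=1, a=48
d=1 and a=2a₀=48 at k=6, so the next step gives (m, d) = (24, 14) again — its k=1 value — and the period has length 6.

[24; 3, 2, 4, 2, 3, 48]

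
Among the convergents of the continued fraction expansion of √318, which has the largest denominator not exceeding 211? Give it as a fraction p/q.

3727/209

√318 = [17; 1, 4, 1, 34, …] (period length 4).
Convergents:
  p_0/q_0 = 17/1
  p_1/q_1 = 18/1
  p_2/q_2 = 89/5
  p_3/q_3 = 107/6
  p_4/q_4 = 3727/209
  p_5/q_5 = 3834/215
q_4 = 209 ≤ 211 < 215 = q_5, so the answer is 3727/209.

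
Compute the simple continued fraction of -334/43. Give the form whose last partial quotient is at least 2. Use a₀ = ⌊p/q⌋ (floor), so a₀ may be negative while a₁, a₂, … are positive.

-334 = -8·43 + 10
43 = 4·10 + 3
10 = 3·3 + 1
3 = 3·1 + 0  (stop)
So -334/43 = [-8; 4, 3, 3].

[-8; 4, 3, 3]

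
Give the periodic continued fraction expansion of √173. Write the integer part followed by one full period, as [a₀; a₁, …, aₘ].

a₀ = ⌊√173⌋ = 13.
With m₀=0, d₀=1 and mₖ₊₁ = dₖaₖ − mₖ, dₖ₊₁ = (n − mₖ₊₁²)/dₖ, aₖ₊₁ = ⌊(a₀+mₖ₊₁)/dₖ₊₁⌋:
  k=1: m=13, d=4, a=6
  k=2: m=11, d=13, a=1
  k=3: m=2, d=13, a=1
  k=4: m=11, d=4, a=6
  k=5: m=13, d=1, a=26
d=1 and a=2a₀=26 at k=5, so the next step gives (m, d) = (13, 4) again — its k=1 value — and the period has length 5.

[13; 6, 1, 1, 6, 26]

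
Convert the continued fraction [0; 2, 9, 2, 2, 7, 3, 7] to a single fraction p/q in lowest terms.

7985/16819

Using pₖ = aₖpₖ₋₁ + pₖ₋₂ and qₖ = aₖqₖ₋₁ + qₖ₋₂:
  k=0: a=0, p=0, q=1
  k=1: a=2, p=1, q=2
  k=2: a=9, p=9, q=19
  k=3: a=2, p=19, q=40
  k=4: a=2, p=47, q=99
  k=5: a=7, p=348, q=733
  k=6: a=3, p=1091, q=2298
  k=7: a=7, p=7985, q=16819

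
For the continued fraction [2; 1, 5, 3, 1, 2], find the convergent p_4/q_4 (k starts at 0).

Using pₖ = aₖpₖ₋₁ + pₖ₋₂, qₖ = aₖqₖ₋₁ + qₖ₋₂ (with p₋₁=1, p₋₂=0, q₋₁=0, q₋₂=1):
  k=0: a=2, p=2, q=1
  k=1: a=1, p=3, q=1
  k=2: a=5, p=17, q=6
  k=3: a=3, p=54, q=19
  k=4: a=1, p=71, q=25

71/25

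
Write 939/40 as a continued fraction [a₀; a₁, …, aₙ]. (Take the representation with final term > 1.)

[23; 2, 9, 2]

939 = 23·40 + 19
40 = 2·19 + 2
19 = 9·2 + 1
2 = 2·1 + 0  (stop)
So 939/40 = [23; 2, 9, 2].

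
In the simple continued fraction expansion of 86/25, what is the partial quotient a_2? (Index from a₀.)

3

86 = 3·25 + 11   →  a_0 = 3
25 = 2·11 + 3   →  a_1 = 2
11 = 3·3 + 2   →  a_2 = 3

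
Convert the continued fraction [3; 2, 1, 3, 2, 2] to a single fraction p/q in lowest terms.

Fold from the inside: start with 2/1.
  2 + 1/2 = 5/2
  3 + 2/5 = 17/5
  1 + 5/17 = 22/17
  2 + 17/22 = 61/22
  3 + 22/61 = 205/61

205/61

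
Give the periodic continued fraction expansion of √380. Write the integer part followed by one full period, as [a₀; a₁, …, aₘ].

[19; 2, 38]

a₀ = ⌊√380⌋ = 19.
With m₀=0, d₀=1 and mₖ₊₁ = dₖaₖ − mₖ, dₖ₊₁ = (n − mₖ₊₁²)/dₖ, aₖ₊₁ = ⌊(a₀+mₖ₊₁)/dₖ₊₁⌋:
  k=1: m=19, d=19, a=2
  k=2: m=19, d=1, a=38
d=1 and a=2a₀=38 at k=2, so the next step gives (m, d) = (19, 19) again — its k=1 value — and the period has length 2.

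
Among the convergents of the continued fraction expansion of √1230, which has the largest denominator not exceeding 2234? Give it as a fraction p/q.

34405/981

√1230 = [35; 14, 70, …] (period length 2).
Convergents:
  p_0/q_0 = 35/1
  p_1/q_1 = 491/14
  p_2/q_2 = 34405/981
  p_3/q_3 = 482161/13748
q_2 = 981 ≤ 2234 < 13748 = q_3, so the answer is 34405/981.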